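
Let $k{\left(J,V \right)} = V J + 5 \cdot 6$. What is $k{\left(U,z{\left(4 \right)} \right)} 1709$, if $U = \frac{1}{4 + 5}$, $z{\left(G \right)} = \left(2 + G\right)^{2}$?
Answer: $58106$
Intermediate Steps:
$U = \frac{1}{9} \approx 0.11111$
$k{\left(J,V \right)} = 30 + J V$ ($k{\left(J,V \right)} = J V + 30 = 30 + J V$)
$k{\left(U,z{\left(4 \right)} \right)} 1709 = \left(30 + \frac{\left(2 + 4\right)^{2}}{9}\right) 1709 = \left(30 + \frac{6^{2}}{9}\right) 1709 = \left(30 + \frac{1}{9} \cdot 36\right) 1709 = \left(30 + 4\right) 1709 = 34 \cdot 1709 = 58106$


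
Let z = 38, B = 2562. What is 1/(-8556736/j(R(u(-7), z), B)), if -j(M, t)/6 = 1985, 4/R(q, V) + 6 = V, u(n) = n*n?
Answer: 5955/4278368 ≈ 0.0013919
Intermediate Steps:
u(n) = n²
R(q, V) = 4/(-6 + V)
j(M, t) = -11910 (j(M, t) = -6*1985 = -11910)
1/(-8556736/j(R(u(-7), z), B)) = 1/(-8556736/(-11910)) = 1/(-8556736*(-1/11910)) = 1/(4278368/5955) = 5955/4278368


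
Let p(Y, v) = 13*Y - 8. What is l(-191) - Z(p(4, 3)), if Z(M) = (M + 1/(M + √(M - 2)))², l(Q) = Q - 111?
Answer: -4017784857/1793618 + 41690*√42/896809 ≈ -2239.7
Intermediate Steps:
p(Y, v) = -8 + 13*Y
l(Q) = -111 + Q
Z(M) = (M + 1/(M + √(-2 + M)))²
l(-191) - Z(p(4, 3)) = (-111 - 191) - (1 + (-8 + 13*4)² + (-8 + 13*4)*√(-2 + (-8 + 13*4)))²/((-8 + 13*4) + √(-2 + (-8 + 13*4)))² = -302 - (1 + (-8 + 52)² + (-8 + 52)*√(-2 + (-8 + 52)))²/((-8 + 52) + √(-2 + (-8 + 52)))² = -302 - (1 + 44² + 44*√(-2 + 44))²/(44 + √(-2 + 44))² = -302 - (1 + 1936 + 44*√42)²/(44 + √42)² = -302 - (1937 + 44*√42)²/(44 + √42)²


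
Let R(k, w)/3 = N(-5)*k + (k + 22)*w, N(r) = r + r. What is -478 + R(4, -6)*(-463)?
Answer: 271766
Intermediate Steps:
N(r) = 2*r
R(k, w) = -30*k + 3*w*(22 + k) (R(k, w) = 3*((2*(-5))*k + (k + 22)*w) = 3*(-10*k + (22 + k)*w) = 3*(-10*k + w*(22 + k)) = -30*k + 3*w*(22 + k))
-478 + R(4, -6)*(-463) = -478 + (-30*4 + 66*(-6) + 3*4*(-6))*(-463) = -478 + (-120 - 396 - 72)*(-463) = -478 - 588*(-463) = -478 + 272244 = 271766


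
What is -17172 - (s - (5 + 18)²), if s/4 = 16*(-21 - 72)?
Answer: -10691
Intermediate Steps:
s = -5952 (s = 4*(16*(-21 - 72)) = 4*(16*(-93)) = 4*(-1488) = -5952)
-17172 - (s - (5 + 18)²) = -17172 - (-5952 - (5 + 18)²) = -17172 - (-5952 - 1*23²) = -17172 - (-5952 - 1*529) = -17172 - (-5952 - 529) = -17172 - 1*(-6481) = -17172 + 6481 = -10691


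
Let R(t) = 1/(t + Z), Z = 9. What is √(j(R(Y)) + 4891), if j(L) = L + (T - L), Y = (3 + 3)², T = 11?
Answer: √4902 ≈ 70.014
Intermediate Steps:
Y = 36 (Y = 6² = 36)
R(t) = 1/(9 + t) (R(t) = 1/(t + 9) = 1/(9 + t))
j(L) = 11 (j(L) = L + (11 - L) = 11)
√(j(R(Y)) + 4891) = √(11 + 4891) = √4902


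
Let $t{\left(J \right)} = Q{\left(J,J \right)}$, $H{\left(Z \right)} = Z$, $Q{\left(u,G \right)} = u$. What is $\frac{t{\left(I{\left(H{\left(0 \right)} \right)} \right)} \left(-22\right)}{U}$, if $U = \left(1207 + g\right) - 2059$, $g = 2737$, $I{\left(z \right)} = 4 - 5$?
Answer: $\frac{22}{1885} \approx 0.011671$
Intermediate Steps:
$I{\left(z \right)} = -1$ ($I{\left(z \right)} = 4 - 5 = -1$)
$t{\left(J \right)} = J$
$U = 1885$ ($U = \left(1207 + 2737\right) - 2059 = 3944 - 2059 = 1885$)
$\frac{t{\left(I{\left(H{\left(0 \right)} \right)} \right)} \left(-22\right)}{U} = \frac{\left(-1\right) \left(-22\right)}{1885} = 22 \cdot \frac{1}{1885} = \frac{22}{1885}$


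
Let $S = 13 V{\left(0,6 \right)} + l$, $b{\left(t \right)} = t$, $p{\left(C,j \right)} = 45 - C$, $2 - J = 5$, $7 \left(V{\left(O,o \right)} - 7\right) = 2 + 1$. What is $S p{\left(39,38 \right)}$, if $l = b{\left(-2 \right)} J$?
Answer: $\frac{4308}{7} \approx 615.43$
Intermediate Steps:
$V{\left(O,o \right)} = \frac{52}{7}$ ($V{\left(O,o \right)} = 7 + \frac{2 + 1}{7} = 7 + \frac{1}{7} \cdot 3 = 7 + \frac{3}{7} = \frac{52}{7}$)
$J = -3$ ($J = 2 - 5 = -3$)
$l = 6$ ($l = \left(-2\right) \left(-3\right) = 6$)
$S = \frac{718}{7}$ ($S = 13 \cdot \frac{52}{7} + 6 = \frac{676}{7} + 6 = \frac{718}{7} \approx 102.57$)
$S p{\left(39,38 \right)} = \frac{718 \left(45 - 39\right)}{7} = \frac{718}{7} \cdot 6 = \frac{4308}{7}$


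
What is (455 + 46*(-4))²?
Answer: 73441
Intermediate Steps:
(455 + 46*(-4))² = (455 - 184)² = 271² = 73441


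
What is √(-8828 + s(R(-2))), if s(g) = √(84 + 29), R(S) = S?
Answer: √(-8828 + √113) ≈ 93.901*I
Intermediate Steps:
s(g) = √113
√(-8828 + s(R(-2))) = √(-8828 + √113)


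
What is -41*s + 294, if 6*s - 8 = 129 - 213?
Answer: 2440/3 ≈ 813.33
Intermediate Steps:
s = -38/3 (s = 4/3 + (129 - 213)/6 = 4/3 + (⅙)*(-84) = 4/3 - 14 = -38/3 ≈ -12.667)
-41*s + 294 = -41*(-38/3) + 294 = 1558/3 + 294 = 2440/3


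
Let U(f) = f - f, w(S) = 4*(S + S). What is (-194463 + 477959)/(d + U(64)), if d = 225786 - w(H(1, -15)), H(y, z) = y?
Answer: 141748/112889 ≈ 1.2556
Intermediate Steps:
w(S) = 8*S (w(S) = 4*(2*S) = 8*S)
U(f) = 0
d = 225778 (d = 225786 - 8 = 225778)
(-194463 + 477959)/(d + U(64)) = (-194463 + 477959)/(225778 + 0) = 283496/225778 = 283496*(1/225778) = 141748/112889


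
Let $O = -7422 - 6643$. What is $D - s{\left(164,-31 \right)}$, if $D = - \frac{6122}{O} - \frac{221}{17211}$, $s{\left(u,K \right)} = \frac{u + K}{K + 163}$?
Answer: $- \frac{6232565777}{10651199460} \approx -0.58515$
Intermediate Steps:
$O = -14065$
$s{\left(u,K \right)} = \frac{K + u}{163 + K}$
$D = \frac{102257377}{242072715}$ ($D = - \frac{6122}{-14065} - \frac{221}{17211} = \left(-6122\right) \left(- \frac{1}{14065}\right) - \frac{221}{17211} = \frac{6122}{14065} - \frac{221}{17211} = \frac{102257377}{242072715} \approx 0.42242$)
$D - s{\left(164,-31 \right)} = \frac{102257377}{242072715} - \frac{-31 + 164}{163 - 31} = \frac{102257377}{242072715} - \frac{1}{132} \cdot 133 = \frac{102257377}{242072715} - \frac{133}{132} = - \frac{6232565777}{10651199460}$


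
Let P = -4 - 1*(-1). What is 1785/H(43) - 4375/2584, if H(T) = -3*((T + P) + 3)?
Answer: -1725605/111112 ≈ -15.530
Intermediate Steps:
P = -3 (P = -4 + 1 = -3)
H(T) = -3*T (H(T) = -3*((T - 3) + 3) = -3*((-3 + T) + 3) = -3*T)
1785/H(43) - 4375/2584 = 1785/((-3*43)) - 4375/2584 = 1785/(-129) - 4375*1/2584 = 1785*(-1/129) - 4375/2584 = -595/43 - 4375/2584 = -1725605/111112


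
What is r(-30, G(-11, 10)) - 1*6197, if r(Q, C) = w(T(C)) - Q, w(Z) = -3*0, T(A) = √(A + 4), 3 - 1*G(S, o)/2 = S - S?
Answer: -6167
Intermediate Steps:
G(S, o) = 6 (G(S, o) = 6 - 2*(S - S) = 6 - 2*0 = 6 + 0 = 6)
T(A) = √(4 + A)
w(Z) = 0
r(Q, C) = -Q (r(Q, C) = 0 - Q = -Q)
r(-30, G(-11, 10)) - 1*6197 = -1*(-30) - 1*6197 = 30 - 6197 = -6167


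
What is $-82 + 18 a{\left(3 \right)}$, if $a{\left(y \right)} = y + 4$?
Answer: $44$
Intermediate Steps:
$a{\left(y \right)} = 4 + y$
$-82 + 18 a{\left(3 \right)} = -82 + 18 \left(4 + 3\right) = -82 + 18 \cdot 7 = -82 + 126 = 44$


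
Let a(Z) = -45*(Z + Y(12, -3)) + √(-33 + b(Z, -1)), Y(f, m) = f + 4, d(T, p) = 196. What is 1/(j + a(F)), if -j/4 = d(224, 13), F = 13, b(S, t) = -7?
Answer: -2089/4363961 - 2*I*√10/4363961 ≈ -0.00047869 - 1.4493e-6*I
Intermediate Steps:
j = -784 (j = -4*196 = -784)
Y(f, m) = 4 + f
a(Z) = -720 - 45*Z + 2*I*√10 (a(Z) = -45*(Z + (4 + 12)) + √(-33 - 7) = -45*(Z + 16) + √(-40) = -45*(16 + Z) + 2*I*√10 = (-720 - 45*Z) + 2*I*√10 = -720 - 45*Z + 2*I*√10)
1/(j + a(F)) = 1/(-784 + (-720 - 45*13 + 2*I*√10)) = 1/(-784 + (-720 - 585 + 2*I*√10)) = 1/(-784 + (-1305 + 2*I*√10)) = 1/(-2089 + 2*I*√10)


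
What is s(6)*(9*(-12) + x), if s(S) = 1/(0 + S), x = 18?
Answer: -15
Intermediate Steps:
s(S) = 1/S
s(6)*(9*(-12) + x) = (9*(-12) + 18)/6 = (-108 + 18)/6 = (⅙)*(-90) = -15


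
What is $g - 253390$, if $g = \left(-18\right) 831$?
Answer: $-268348$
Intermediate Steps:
$g = -14958$
$g - 253390 = -14958 - 253390 = -268348$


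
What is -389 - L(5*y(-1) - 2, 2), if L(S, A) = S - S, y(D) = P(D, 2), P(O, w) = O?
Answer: -389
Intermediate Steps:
y(D) = D
L(S, A) = 0
-389 - L(5*y(-1) - 2, 2) = -389 - 1*0 = -389 + 0 = -389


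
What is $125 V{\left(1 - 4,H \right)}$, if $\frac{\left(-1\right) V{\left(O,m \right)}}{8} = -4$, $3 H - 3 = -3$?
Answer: $4000$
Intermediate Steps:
$H = 0$ ($H = 1 + \frac{1}{3} \left(-3\right) = 1 - 1 = 0$)
$V{\left(O,m \right)} = 32$ ($V{\left(O,m \right)} = \left(-8\right) \left(-4\right) = 32$)
$125 V{\left(1 - 4,H \right)} = 125 \cdot 32 = 4000$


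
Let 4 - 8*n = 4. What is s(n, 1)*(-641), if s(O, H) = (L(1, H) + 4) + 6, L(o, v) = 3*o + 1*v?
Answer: -8974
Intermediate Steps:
n = 0 (n = ½ - ⅛*4 = ½ - ½ = 0)
L(o, v) = v + 3*o (L(o, v) = 3*o + v = v + 3*o)
s(O, H) = 13 + H (s(O, H) = ((H + 3*1) + 4) + 6 = ((H + 3) + 4) + 6 = ((3 + H) + 4) + 6 = (7 + H) + 6 = 13 + H)
s(n, 1)*(-641) = (13 + 1)*(-641) = 14*(-641) = -8974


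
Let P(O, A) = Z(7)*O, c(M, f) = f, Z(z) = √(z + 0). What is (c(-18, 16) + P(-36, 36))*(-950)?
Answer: -15200 + 34200*√7 ≈ 75285.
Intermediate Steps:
Z(z) = √z
P(O, A) = O*√7 (P(O, A) = √7*O = O*√7)
(c(-18, 16) + P(-36, 36))*(-950) = (16 - 36*√7)*(-950) = -15200 + 34200*√7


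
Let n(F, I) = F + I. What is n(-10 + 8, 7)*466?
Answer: 2330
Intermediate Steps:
n(-10 + 8, 7)*466 = ((-10 + 8) + 7)*466 = (-2 + 7)*466 = 5*466 = 2330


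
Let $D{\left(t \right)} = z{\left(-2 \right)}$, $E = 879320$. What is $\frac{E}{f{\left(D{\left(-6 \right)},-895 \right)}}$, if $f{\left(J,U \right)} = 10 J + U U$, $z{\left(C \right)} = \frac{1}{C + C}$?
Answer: $\frac{351728}{320409} \approx 1.0977$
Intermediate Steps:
$z{\left(C \right)} = \frac{1}{2 C}$
$D{\left(t \right)} = - \frac{1}{4}$ ($D{\left(t \right)} = \frac{1}{2 \left(-2\right)} = \frac{1}{2} \left(- \frac{1}{2}\right) = - \frac{1}{4}$)
$f{\left(J,U \right)} = U^{2} + 10 J$ ($f{\left(J,U \right)} = 10 J + U^{2} = U^{2} + 10 J$)
$\frac{E}{f{\left(D{\left(-6 \right)},-895 \right)}} = \frac{879320}{\left(-895\right)^{2} + 10 \left(- \frac{1}{4}\right)} = \frac{879320}{801025 - \frac{5}{2}} = \frac{879320}{\frac{1602045}{2}} = 879320 \cdot \frac{2}{1602045} = \frac{351728}{320409}$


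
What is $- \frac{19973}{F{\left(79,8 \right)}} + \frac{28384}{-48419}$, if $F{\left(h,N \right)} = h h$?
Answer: $- \frac{1144217231}{302182979} \approx -3.7865$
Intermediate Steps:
$F{\left(h,N \right)} = h^{2}$
$- \frac{19973}{F{\left(79,8 \right)}} + \frac{28384}{-48419} = - \frac{19973}{79^{2}} + \frac{28384}{-48419} = - \frac{19973}{6241} + 28384 \left(- \frac{1}{48419}\right) = \left(-19973\right) \frac{1}{6241} - \frac{28384}{48419} = - \frac{19973}{6241} - \frac{28384}{48419} = - \frac{1144217231}{302182979}$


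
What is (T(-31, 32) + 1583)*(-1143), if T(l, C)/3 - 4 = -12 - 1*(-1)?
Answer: -1785366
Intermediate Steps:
T(l, C) = -21 (T(l, C) = 12 + 3*(-12 - 1*(-1)) = 12 + 3*(-12 + 1) = 12 + 3*(-11) = 12 - 33 = -21)
(T(-31, 32) + 1583)*(-1143) = (-21 + 1583)*(-1143) = 1562*(-1143) = -1785366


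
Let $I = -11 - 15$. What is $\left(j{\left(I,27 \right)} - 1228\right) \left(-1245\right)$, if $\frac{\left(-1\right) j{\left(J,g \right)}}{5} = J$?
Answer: $1367010$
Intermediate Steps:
$I = -26$
$j{\left(J,g \right)} = - 5 J$
$\left(j{\left(I,27 \right)} - 1228\right) \left(-1245\right) = \left(\left(-5\right) \left(-26\right) - 1228\right) \left(-1245\right) = \left(130 - 1228\right) \left(-1245\right) = \left(-1098\right) \left(-1245\right) = 1367010$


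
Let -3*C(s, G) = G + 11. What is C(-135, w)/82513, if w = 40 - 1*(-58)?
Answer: -1/2271 ≈ -0.00044033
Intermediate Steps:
w = 98 (w = 40 + 58 = 98)
C(s, G) = -11/3 - G/3 (C(s, G) = -(G + 11)/3 = -(11 + G)/3 = -11/3 - G/3)
C(-135, w)/82513 = (-11/3 - ⅓*98)/82513 = (-11/3 - 98/3)*(1/82513) = -109/3*1/82513 = -1/2271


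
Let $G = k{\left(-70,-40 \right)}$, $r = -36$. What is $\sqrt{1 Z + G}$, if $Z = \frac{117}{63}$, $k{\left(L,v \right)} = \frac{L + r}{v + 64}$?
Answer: $\frac{i \sqrt{4515}}{42} \approx 1.5999 i$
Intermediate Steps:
$k{\left(L,v \right)} = \frac{-36 + L}{64 + v}$ ($k{\left(L,v \right)} = \frac{L - 36}{v + 64} = \frac{-36 + L}{64 + v}$)
$G = - \frac{53}{12}$ ($G = \frac{-36 - 70}{64 - 40} = \frac{1}{24} \left(-106\right) = - \frac{53}{12} \approx -4.4167$)
$Z = \frac{13}{7}$ ($Z = 117 \cdot \frac{1}{63} = \frac{13}{7} \approx 1.8571$)
$\sqrt{1 Z + G} = \sqrt{1 \cdot \frac{13}{7} - \frac{53}{12}} = \sqrt{\frac{13}{7} - \frac{53}{12}} = \sqrt{- \frac{215}{84}} = \frac{i \sqrt{4515}}{42}$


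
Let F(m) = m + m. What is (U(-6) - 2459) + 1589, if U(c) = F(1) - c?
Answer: -862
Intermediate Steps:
F(m) = 2*m
U(c) = 2 - c (U(c) = 2*1 - c = 2 - c)
(U(-6) - 2459) + 1589 = ((2 - 1*(-6)) - 2459) + 1589 = ((2 + 6) - 2459) + 1589 = (8 - 2459) + 1589 = -2451 + 1589 = -862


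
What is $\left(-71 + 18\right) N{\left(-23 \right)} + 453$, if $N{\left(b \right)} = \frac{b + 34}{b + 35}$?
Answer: $\frac{4853}{12} \approx 404.42$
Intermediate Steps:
$N{\left(b \right)} = \frac{34 + b}{35 + b}$
$\left(-71 + 18\right) N{\left(-23 \right)} + 453 = \left(-71 + 18\right) \frac{34 - 23}{35 - 23} + 453 = - 53 \cdot \frac{1}{12} \cdot 11 + 453 = \left(-53\right) \frac{11}{12} + 453 = - \frac{583}{12} + 453 = \frac{4853}{12}$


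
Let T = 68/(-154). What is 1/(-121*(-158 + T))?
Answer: 7/134200 ≈ 5.2161e-5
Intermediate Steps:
T = -34/77 (T = 68*(-1/154) = -34/77 ≈ -0.44156)
1/(-121*(-158 + T)) = 1/(-121*(-158 - 34/77)) = 1/(-121*(-12200/77)) = 1/(134200/7) = 7/134200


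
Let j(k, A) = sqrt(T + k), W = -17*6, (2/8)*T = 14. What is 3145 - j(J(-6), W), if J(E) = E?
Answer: 3145 - 5*sqrt(2) ≈ 3137.9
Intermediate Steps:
T = 56 (T = 4*14 = 56)
W = -102
j(k, A) = sqrt(56 + k)
3145 - j(J(-6), W) = 3145 - sqrt(56 - 6) = 3145 - sqrt(50) = 3145 - 5*sqrt(2)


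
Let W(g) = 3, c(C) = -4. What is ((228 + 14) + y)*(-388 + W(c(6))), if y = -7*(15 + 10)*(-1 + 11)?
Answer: 580580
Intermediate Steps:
y = -1750 (y = -175*10 = -7*250 = -1750)
((228 + 14) + y)*(-388 + W(c(6))) = ((228 + 14) - 1750)*(-388 + 3) = (242 - 1750)*(-385) = -1508*(-385) = 580580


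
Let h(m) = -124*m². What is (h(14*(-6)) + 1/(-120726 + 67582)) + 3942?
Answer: -46288530289/53144 ≈ -8.7100e+5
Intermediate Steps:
(h(14*(-6)) + 1/(-120726 + 67582)) + 3942 = (-124*(14*(-6))² + 1/(-120726 + 67582)) + 3942 = (-124*(-84)² + 1/(-53144)) + 3942 = (-124*7056 - 1/53144) + 3942 = (-874944 - 1/53144) + 3942 = -46498023937/53144 + 3942 = -46288530289/53144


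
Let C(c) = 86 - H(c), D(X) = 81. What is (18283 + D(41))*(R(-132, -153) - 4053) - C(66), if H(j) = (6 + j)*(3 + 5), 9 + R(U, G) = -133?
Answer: -77036490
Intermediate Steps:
R(U, G) = -142 (R(U, G) = -9 - 133 = -142)
H(j) = 48 + 8*j (H(j) = (6 + j)*8 = 48 + 8*j)
C(c) = 38 - 8*c (C(c) = 86 - (48 + 8*c) = 86 + (-48 - 8*c) = 38 - 8*c)
(18283 + D(41))*(R(-132, -153) - 4053) - C(66) = (18283 + 81)*(-142 - 4053) - (38 - 8*66) = 18364*(-4195) - (38 - 528) = -77036980 - 1*(-490) = -77036980 + 490 = -77036490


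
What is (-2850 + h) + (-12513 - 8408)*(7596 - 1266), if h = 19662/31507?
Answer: -4172559579798/31507 ≈ -1.3243e+8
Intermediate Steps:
h = 19662/31507 (h = 19662*(1/31507) = 19662/31507 ≈ 0.62405)
(-2850 + h) + (-12513 - 8408)*(7596 - 1266) = (-2850 + 19662/31507) + (-12513 - 8408)*(7596 - 1266) = -89775288/31507 - 20921*6330 = -89775288/31507 - 132429930 = -4172559579798/31507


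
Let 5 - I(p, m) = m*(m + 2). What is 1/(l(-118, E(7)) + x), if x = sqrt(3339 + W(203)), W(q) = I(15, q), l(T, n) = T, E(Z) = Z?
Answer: -118/52195 - I*sqrt(38271)/52195 ≈ -0.0022608 - 0.0037481*I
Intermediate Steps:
I(p, m) = 5 - m*(2 + m) (I(p, m) = 5 - m*(m + 2) = 5 - m*(2 + m))
W(q) = 5 - q**2 - 2*q
x = I*sqrt(38271) (x = sqrt(3339 + (5 - 1*203**2 - 2*203)) = sqrt(3339 + (5 - 1*41209 - 406)) = sqrt(3339 + (5 - 41209 - 406)) = sqrt(3339 - 41610) = sqrt(-38271) = I*sqrt(38271) ≈ 195.63*I)
1/(l(-118, E(7)) + x) = 1/(-118 + I*sqrt(38271))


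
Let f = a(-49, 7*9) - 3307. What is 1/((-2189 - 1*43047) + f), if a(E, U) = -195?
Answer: -1/48738 ≈ -2.0518e-5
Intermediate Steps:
f = -3502 (f = -195 - 3307 = -3502)
1/((-2189 - 1*43047) + f) = 1/((-2189 - 1*43047) - 3502) = 1/((-2189 - 43047) - 3502) = 1/(-45236 - 3502) = 1/(-48738) = -1/48738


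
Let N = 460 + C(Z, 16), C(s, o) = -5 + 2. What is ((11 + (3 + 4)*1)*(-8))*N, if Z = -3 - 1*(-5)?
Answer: -65808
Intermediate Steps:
Z = 2 (Z = -3 + 5 = 2)
C(s, o) = -3
N = 457 (N = 460 - 3 = 457)
((11 + (3 + 4)*1)*(-8))*N = ((11 + (3 + 4)*1)*(-8))*457 = ((11 + 7*1)*(-8))*457 = ((11 + 7)*(-8))*457 = (18*(-8))*457 = -144*457 = -65808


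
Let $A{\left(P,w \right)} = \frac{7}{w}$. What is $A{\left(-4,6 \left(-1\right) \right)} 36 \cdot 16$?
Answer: $-672$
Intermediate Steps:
$A{\left(-4,6 \left(-1\right) \right)} 36 \cdot 16 = \frac{7}{6 \left(-1\right)} 36 \cdot 16 = \frac{7}{-6} \cdot 36 \cdot 16 = 7 \left(- \frac{1}{6}\right) 36 \cdot 16 = \left(- \frac{7}{6}\right) 36 \cdot 16 = \left(-42\right) 16 = -672$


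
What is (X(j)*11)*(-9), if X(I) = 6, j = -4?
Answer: -594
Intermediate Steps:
(X(j)*11)*(-9) = (6*11)*(-9) = 66*(-9) = -594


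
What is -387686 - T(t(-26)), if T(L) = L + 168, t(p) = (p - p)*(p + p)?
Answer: -387854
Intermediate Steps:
t(p) = 0 (t(p) = 0*(2*p) = 0)
T(L) = 168 + L
-387686 - T(t(-26)) = -387686 - (168 + 0) = -387686 - 1*168 = -387686 - 168 = -387854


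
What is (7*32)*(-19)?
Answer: -4256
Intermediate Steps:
(7*32)*(-19) = 224*(-19) = -4256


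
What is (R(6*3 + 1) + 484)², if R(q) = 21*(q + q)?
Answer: 1643524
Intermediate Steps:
R(q) = 42*q (R(q) = 21*(2*q) = 42*q)
(R(6*3 + 1) + 484)² = (42*(6*3 + 1) + 484)² = (42*(18 + 1) + 484)² = (42*19 + 484)² = (798 + 484)² = 1282² = 1643524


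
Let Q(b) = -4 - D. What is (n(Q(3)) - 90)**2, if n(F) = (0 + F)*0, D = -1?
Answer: 8100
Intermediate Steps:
Q(b) = -3 (Q(b) = -4 - 1*(-1) = -4 + 1 = -3)
n(F) = 0 (n(F) = F*0 = 0)
(n(Q(3)) - 90)**2 = (0 - 90)**2 = (-90)**2 = 8100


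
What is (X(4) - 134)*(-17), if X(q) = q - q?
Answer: 2278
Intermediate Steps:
X(q) = 0
(X(4) - 134)*(-17) = (0 - 134)*(-17) = -134*(-17) = 2278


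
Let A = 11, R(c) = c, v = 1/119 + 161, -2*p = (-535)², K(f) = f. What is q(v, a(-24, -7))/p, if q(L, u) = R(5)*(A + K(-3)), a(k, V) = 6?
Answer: -16/57245 ≈ -0.00027950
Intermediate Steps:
p = -286225/2 (p = -½*(-535)² = -½*286225 = -286225/2 ≈ -1.4311e+5)
v = 19160/119 (v = 1/119 + 161 = 19160/119 ≈ 161.01)
q(L, u) = 40 (q(L, u) = 5*(11 - 3) = 5*8 = 40)
q(v, a(-24, -7))/p = 40/(-286225/2) = 40*(-2/286225) = -16/57245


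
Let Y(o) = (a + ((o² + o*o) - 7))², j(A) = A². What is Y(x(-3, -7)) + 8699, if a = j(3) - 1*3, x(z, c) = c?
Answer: 18108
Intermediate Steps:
a = 6 (a = 3² - 1*3 = 9 - 3 = 6)
Y(o) = (-1 + 2*o²)² (Y(o) = (6 + ((o² + o*o) - 7))² = (6 + ((o² + o²) - 7))² = (6 + (2*o² - 7))² = (6 + (-7 + 2*o²))² = (-1 + 2*o²)²)
Y(x(-3, -7)) + 8699 = (-1 + 2*(-7)²)² + 8699 = (-1 + 2*49)² + 8699 = (-1 + 98)² + 8699 = 97² + 8699 = 9409 + 8699 = 18108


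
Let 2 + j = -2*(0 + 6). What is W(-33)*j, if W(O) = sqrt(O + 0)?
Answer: -14*I*sqrt(33) ≈ -80.424*I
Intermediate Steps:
W(O) = sqrt(O)
j = -14 (j = -2 - 2*(0 + 6) = -2 - 2*6 = -2 - 12 = -14)
W(-33)*j = sqrt(-33)*(-14) = (I*sqrt(33))*(-14) = -14*I*sqrt(33)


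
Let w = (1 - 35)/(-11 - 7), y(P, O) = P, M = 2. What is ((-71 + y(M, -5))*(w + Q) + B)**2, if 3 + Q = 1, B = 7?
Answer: 1936/9 ≈ 215.11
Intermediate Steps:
Q = -2 (Q = -3 + 1 = -2)
w = 17/9 (w = -34/(-18) = -34*(-1/18) = 17/9 ≈ 1.8889)
((-71 + y(M, -5))*(w + Q) + B)**2 = ((-71 + 2)*(17/9 - 2) + 7)**2 = (-69*(-1/9) + 7)**2 = (23/3 + 7)**2 = (44/3)**2 = 1936/9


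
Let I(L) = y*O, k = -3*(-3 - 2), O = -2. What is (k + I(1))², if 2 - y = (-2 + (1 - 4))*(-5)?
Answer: 3721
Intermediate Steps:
y = -23 (y = 2 - (-2 + (1 - 4))*(-5) = 2 - (-2 - 3)*(-5) = 2 - (-5)*(-5) = 2 - 1*25 = 2 - 25 = -23)
k = 15 (k = -3*(-5) = 15)
I(L) = 46 (I(L) = -23*(-2) = 46)
(k + I(1))² = (15 + 46)² = 61² = 3721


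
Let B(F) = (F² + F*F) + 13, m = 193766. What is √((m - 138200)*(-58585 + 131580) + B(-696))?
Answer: √4057009015 ≈ 63695.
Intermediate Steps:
B(F) = 13 + 2*F² (B(F) = (F² + F²) + 13 = 2*F² + 13 = 13 + 2*F²)
√((m - 138200)*(-58585 + 131580) + B(-696)) = √((193766 - 138200)*(-58585 + 131580) + (13 + 2*(-696)²)) = √(55566*72995 + (13 + 2*484416)) = √(4056040170 + (13 + 968832)) = √(4056040170 + 968845) = √4057009015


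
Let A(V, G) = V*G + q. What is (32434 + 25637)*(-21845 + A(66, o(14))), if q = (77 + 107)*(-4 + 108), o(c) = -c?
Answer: -210971943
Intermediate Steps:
q = 19136 (q = 184*104 = 19136)
A(V, G) = 19136 + G*V (A(V, G) = V*G + 19136 = G*V + 19136 = 19136 + G*V)
(32434 + 25637)*(-21845 + A(66, o(14))) = (32434 + 25637)*(-21845 + (19136 - 1*14*66)) = 58071*(-21845 + (19136 - 14*66)) = 58071*(-21845 + (19136 - 924)) = 58071*(-21845 + 18212) = 58071*(-3633) = -210971943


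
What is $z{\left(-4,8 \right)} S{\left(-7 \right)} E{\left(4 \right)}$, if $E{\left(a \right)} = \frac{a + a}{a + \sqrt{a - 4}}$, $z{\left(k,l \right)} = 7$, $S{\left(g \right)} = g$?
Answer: $-98$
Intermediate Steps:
$E{\left(a \right)} = \frac{2 a}{a + \sqrt{-4 + a}}$
$z{\left(-4,8 \right)} S{\left(-7 \right)} E{\left(4 \right)} = 7 \left(-7\right) 2 \cdot 4 \frac{1}{4 + \sqrt{-4 + 4}} = - 49 \cdot 2 \cdot 4 \frac{1}{4 + \sqrt{0}} = - 49 \cdot 2 \cdot 4 \frac{1}{4 + 0} = - 49 \cdot 2 \cdot 4 \cdot \frac{1}{4} = \left(-49\right) 2 = -98$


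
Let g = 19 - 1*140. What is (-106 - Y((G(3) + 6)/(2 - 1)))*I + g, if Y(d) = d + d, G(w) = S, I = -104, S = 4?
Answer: 12983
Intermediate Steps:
G(w) = 4
Y(d) = 2*d
g = -121 (g = 19 - 140 = -121)
(-106 - Y((G(3) + 6)/(2 - 1)))*I + g = (-106 - 2*(4 + 6)/(2 - 1))*(-104) - 121 = (-106 - 2*10/1)*(-104) - 121 = (-106 - 2*10*1)*(-104) - 121 = (-106 - 2*10)*(-104) - 121 = (-106 - 1*20)*(-104) - 121 = (-106 - 20)*(-104) - 121 = -126*(-104) - 121 = 13104 - 121 = 12983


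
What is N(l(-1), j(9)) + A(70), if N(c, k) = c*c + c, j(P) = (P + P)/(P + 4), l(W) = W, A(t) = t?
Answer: 70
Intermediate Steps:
j(P) = 2*P/(4 + P) (j(P) = (2*P)/(4 + P) = 2*P/(4 + P))
N(c, k) = c + c² (N(c, k) = c² + c = c + c²)
N(l(-1), j(9)) + A(70) = -(1 - 1) + 70 = -1*0 + 70 = 0 + 70 = 70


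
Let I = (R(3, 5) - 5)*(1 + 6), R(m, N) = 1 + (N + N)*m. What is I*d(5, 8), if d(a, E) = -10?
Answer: -1820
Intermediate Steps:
R(m, N) = 1 + 2*N*m (R(m, N) = 1 + (2*N)*m = 1 + 2*N*m)
I = 182 (I = ((1 + 2*5*3) - 5)*(1 + 6) = ((1 + 30) - 5)*7 = (31 - 5)*7 = 26*7 = 182)
I*d(5, 8) = 182*(-10) = -1820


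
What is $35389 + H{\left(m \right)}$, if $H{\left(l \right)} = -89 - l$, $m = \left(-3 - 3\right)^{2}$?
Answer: $35264$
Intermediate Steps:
$m = 36$ ($m = \left(-6\right)^{2} = 36$)
$35389 + H{\left(m \right)} = 35389 - 125 = 35264$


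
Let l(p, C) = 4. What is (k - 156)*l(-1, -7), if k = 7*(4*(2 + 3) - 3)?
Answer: -148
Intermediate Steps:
k = 119 (k = 7*(4*5 - 3) = 7*(20 - 3) = 7*17 = 119)
(k - 156)*l(-1, -7) = (119 - 156)*4 = -37*4 = -148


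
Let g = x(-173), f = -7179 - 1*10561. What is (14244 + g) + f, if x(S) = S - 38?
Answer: -3707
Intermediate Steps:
f = -17740 (f = -7179 - 10561 = -17740)
x(S) = -38 + S
g = -211 (g = -38 - 173 = -211)
(14244 + g) + f = (14244 - 211) - 17740 = 14033 - 17740 = -3707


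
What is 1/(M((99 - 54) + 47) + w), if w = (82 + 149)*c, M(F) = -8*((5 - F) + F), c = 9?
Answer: 1/2039 ≈ 0.00049044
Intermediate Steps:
M(F) = -40 (M(F) = -8*5 = -40)
w = 2079 (w = (82 + 149)*9 = 231*9 = 2079)
1/(M((99 - 54) + 47) + w) = 1/(-40 + 2079) = 1/2039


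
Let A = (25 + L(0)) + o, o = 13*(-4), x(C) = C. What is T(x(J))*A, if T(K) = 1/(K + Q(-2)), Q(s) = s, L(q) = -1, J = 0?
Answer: 14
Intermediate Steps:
o = -52
A = -28 (A = (25 - 1) - 52 = 24 - 52 = -28)
T(K) = 1/(-2 + K) (T(K) = 1/(K - 2) = 1/(-2 + K))
T(x(J))*A = -28/(-2 + 0) = -28/(-2) = -½*(-28) = 14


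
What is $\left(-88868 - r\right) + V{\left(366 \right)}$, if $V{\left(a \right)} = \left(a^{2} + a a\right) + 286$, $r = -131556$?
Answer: $310886$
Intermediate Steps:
$V{\left(a \right)} = 286 + 2 a^{2}$ ($V{\left(a \right)} = \left(a^{2} + a^{2}\right) + 286 = 2 a^{2} + 286 = 286 + 2 a^{2}$)
$\left(-88868 - r\right) + V{\left(366 \right)} = \left(-88868 - -131556\right) + \left(286 + 2 \cdot 366^{2}\right) = \left(-88868 + 131556\right) + \left(286 + 2 \cdot 133956\right) = 42688 + \left(286 + 267912\right) = 42688 + 268198 = 310886$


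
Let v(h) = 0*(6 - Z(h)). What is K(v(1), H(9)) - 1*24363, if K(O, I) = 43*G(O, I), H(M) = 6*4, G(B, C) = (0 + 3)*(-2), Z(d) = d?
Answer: -24621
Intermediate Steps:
G(B, C) = -6 (G(B, C) = 3*(-2) = -6)
v(h) = 0 (v(h) = 0*(6 - h) = 0)
H(M) = 24
K(O, I) = -258 (K(O, I) = 43*(-6) = -258)
K(v(1), H(9)) - 1*24363 = -258 - 1*24363 = -258 - 24363 = -24621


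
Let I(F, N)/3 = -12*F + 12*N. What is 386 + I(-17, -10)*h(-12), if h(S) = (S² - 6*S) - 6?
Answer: 53306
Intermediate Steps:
h(S) = -6 + S² - 6*S
I(F, N) = -36*F + 36*N (I(F, N) = 3*(-12*F + 12*N) = -36*F + 36*N)
386 + I(-17, -10)*h(-12) = 386 + (-36*(-17) + 36*(-10))*(-6 + (-12)² - 6*(-12)) = 386 + (612 - 360)*(-6 + 144 + 72) = 386 + 252*210 = 386 + 52920 = 53306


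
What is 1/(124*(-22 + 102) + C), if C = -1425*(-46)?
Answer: 1/75470 ≈ 1.3250e-5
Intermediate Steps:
C = 65550
1/(124*(-22 + 102) + C) = 1/(124*(-22 + 102) + 65550) = 1/(124*80 + 65550) = 1/(9920 + 65550) = 1/75470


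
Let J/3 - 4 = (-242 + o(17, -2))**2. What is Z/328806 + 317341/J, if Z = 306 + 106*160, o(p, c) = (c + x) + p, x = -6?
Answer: 17859315610/8925932079 ≈ 2.0008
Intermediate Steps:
o(p, c) = -6 + c + p (o(p, c) = (c - 6) + p = (-6 + c) + p = -6 + c + p)
J = 162879 (J = 12 + 3*(-242 + (-6 - 2 + 17))**2 = 12 + 3*(-242 + 9)**2 = 12 + 3*(-233)**2 = 12 + 3*54289 = 12 + 162867 = 162879)
Z = 17266 (Z = 306 + 16960 = 17266)
Z/328806 + 317341/J = 17266/328806 + 317341/162879 = 17266*(1/328806) + 317341*(1/162879) = 8633/164403 + 317341/162879 = 17859315610/8925932079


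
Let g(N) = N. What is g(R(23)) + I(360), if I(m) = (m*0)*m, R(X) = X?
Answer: 23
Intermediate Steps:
I(m) = 0 (I(m) = 0*m = 0)
g(R(23)) + I(360) = 23 + 0 = 23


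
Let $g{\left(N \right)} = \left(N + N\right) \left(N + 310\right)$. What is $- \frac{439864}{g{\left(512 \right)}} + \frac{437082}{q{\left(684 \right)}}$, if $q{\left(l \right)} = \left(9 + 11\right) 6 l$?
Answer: $\frac{144010469}{29986560} \approx 4.8025$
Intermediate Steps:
$q{\left(l \right)} = 120 l$ ($q{\left(l \right)} = 20 \cdot 6 l = 120 l$)
$g{\left(N \right)} = 2 N \left(310 + N\right)$
$- \frac{439864}{g{\left(512 \right)}} + \frac{437082}{q{\left(684 \right)}} = - \frac{439864}{2 \cdot 512 \left(310 + 512\right)} + \frac{437082}{120 \cdot 684} = - \frac{439864}{2 \cdot 512 \cdot 822} + \frac{437082}{82080} = - \frac{439864}{841728} + 437082 \cdot \frac{1}{82080} = \left(-439864\right) \frac{1}{841728} + \frac{72847}{13680} = - \frac{54983}{105216} + \frac{72847}{13680} = \frac{144010469}{29986560}$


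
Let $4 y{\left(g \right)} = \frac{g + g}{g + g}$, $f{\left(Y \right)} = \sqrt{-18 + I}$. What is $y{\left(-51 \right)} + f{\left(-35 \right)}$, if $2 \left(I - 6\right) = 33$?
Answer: $\frac{1}{4} + \frac{3 \sqrt{2}}{2} \approx 2.3713$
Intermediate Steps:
$I = \frac{45}{2}$ ($I = 6 + \frac{1}{2} \cdot 33 = 6 + \frac{33}{2} = \frac{45}{2} \approx 22.5$)
$f{\left(Y \right)} = \frac{3 \sqrt{2}}{2}$ ($f{\left(Y \right)} = \sqrt{-18 + \frac{45}{2}} = \sqrt{\frac{9}{2}} = \frac{3 \sqrt{2}}{2}$)
$y{\left(g \right)} = \frac{1}{4}$ ($y{\left(g \right)} = \frac{\left(g + g\right) \frac{1}{g + g}}{4} = \frac{2 g \frac{1}{2 g}}{4} = \frac{1}{4} \cdot 1 = \frac{1}{4}$)
$y{\left(-51 \right)} + f{\left(-35 \right)} = \frac{1}{4} + \frac{3 \sqrt{2}}{2}$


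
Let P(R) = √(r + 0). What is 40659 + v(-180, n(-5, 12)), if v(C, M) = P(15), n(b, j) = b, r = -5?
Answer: 40659 + I*√5 ≈ 40659.0 + 2.2361*I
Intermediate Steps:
P(R) = I*√5 (P(R) = √(-5 + 0) = √(-5) = I*√5)
v(C, M) = I*√5
40659 + v(-180, n(-5, 12)) = 40659 + I*√5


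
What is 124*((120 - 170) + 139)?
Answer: 11036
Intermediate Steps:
124*((120 - 170) + 139) = 124*(-50 + 139) = 124*89 = 11036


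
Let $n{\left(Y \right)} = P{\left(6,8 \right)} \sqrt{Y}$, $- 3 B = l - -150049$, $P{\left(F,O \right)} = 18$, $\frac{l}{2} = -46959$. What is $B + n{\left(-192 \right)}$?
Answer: $- \frac{56131}{3} + 144 i \sqrt{3} \approx -18710.0 + 249.42 i$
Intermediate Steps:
$l = -93918$ ($l = 2 \left(-46959\right) = -93918$)
$B = - \frac{56131}{3}$ ($B = - \frac{-93918 - -150049}{3} = - \frac{-93918 + 150049}{3} = \left(- \frac{1}{3}\right) 56131 = - \frac{56131}{3} \approx -18710.0$)
$n{\left(Y \right)} = 18 \sqrt{Y}$
$B + n{\left(-192 \right)} = - \frac{56131}{3} + 18 \sqrt{-192} = - \frac{56131}{3} + 18 \cdot 8 i \sqrt{3} = - \frac{56131}{3} + 144 i \sqrt{3}$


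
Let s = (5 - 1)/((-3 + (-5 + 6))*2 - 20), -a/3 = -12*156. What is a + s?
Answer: 33695/6 ≈ 5615.8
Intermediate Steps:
a = 5616 (a = -(-36)*156 = -3*(-1872) = 5616)
s = -1/6 (s = 4/((-3 + 1)*2 - 20) = 4/(-2*2 - 20) = 4/(-4 - 20) = 4/(-24) = -1/24*4 = -1/6 ≈ -0.16667)
a + s = 5616 - 1/6 = 33695/6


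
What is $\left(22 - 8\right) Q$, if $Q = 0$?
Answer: $0$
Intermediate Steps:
$\left(22 - 8\right) Q = \left(22 - 8\right) 0 = 14 \cdot 0 = 0$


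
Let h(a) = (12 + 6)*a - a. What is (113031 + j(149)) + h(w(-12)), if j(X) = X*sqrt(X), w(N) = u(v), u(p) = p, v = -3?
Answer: 112980 + 149*sqrt(149) ≈ 1.1480e+5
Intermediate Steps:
w(N) = -3
h(a) = 17*a (h(a) = 18*a - a = 17*a)
j(X) = X**(3/2)
(113031 + j(149)) + h(w(-12)) = (113031 + 149**(3/2)) + 17*(-3) = (113031 + 149*sqrt(149)) - 51 = 112980 + 149*sqrt(149)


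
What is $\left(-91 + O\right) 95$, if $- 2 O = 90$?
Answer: $-12920$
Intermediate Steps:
$O = -45$ ($O = \left(- \frac{1}{2}\right) 90 = -45$)
$\left(-91 + O\right) 95 = \left(-91 - 45\right) 95 = \left(-136\right) 95 = -12920$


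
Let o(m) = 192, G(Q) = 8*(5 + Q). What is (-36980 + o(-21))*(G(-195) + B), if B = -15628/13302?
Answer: 372196483192/6651 ≈ 5.5961e+7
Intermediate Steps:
B = -7814/6651 (B = -15628*1/13302 = -7814/6651 ≈ -1.1749)
G(Q) = 40 + 8*Q
(-36980 + o(-21))*(G(-195) + B) = (-36980 + 192)*((40 + 8*(-195)) - 7814/6651) = -36788*((40 - 1560) - 7814/6651) = -36788*(-1520 - 7814/6651) = -36788*(-10117334/6651) = 372196483192/6651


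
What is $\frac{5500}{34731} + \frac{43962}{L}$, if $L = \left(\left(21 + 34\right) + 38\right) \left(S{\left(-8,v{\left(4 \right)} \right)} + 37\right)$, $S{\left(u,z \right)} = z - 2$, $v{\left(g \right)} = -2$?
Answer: $\frac{171524858}{11843271} \approx 14.483$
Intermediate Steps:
$S{\left(u,z \right)} = -2 + z$
$L = 3069$ ($L = \left(\left(21 + 34\right) + 38\right) \left(\left(-2 - 2\right) + 37\right) = \left(55 + 38\right) \left(-4 + 37\right) = 93 \cdot 33 = 3069$)
$\frac{5500}{34731} + \frac{43962}{L} = \frac{5500}{34731} + \frac{43962}{3069} = 5500 \cdot \frac{1}{34731} + 43962 \cdot \frac{1}{3069} = \frac{5500}{34731} + \frac{14654}{1023} = \frac{171524858}{11843271}$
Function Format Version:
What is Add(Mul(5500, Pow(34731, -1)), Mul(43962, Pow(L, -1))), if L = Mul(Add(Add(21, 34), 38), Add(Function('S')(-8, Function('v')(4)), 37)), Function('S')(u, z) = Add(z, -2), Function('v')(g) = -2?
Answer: Rational(171524858, 11843271) ≈ 14.483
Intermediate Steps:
Function('S')(u, z) = Add(-2, z)
L = 3069 (L = Mul(Add(Add(21, 34), 38), Add(Add(-2, -2), 37)) = Mul(Add(55, 38), Add(-4, 37)) = Mul(93, 33) = 3069)
Add(Mul(5500, Pow(34731, -1)), Mul(43962, Pow(L, -1))) = Add(Mul(5500, Pow(34731, -1)), Mul(43962, Pow(3069, -1))) = Add(Mul(5500, Rational(1, 34731)), Mul(43962, Rational(1, 3069))) = Add(Rational(5500, 34731), Rational(14654, 1023)) = Rational(171524858, 11843271)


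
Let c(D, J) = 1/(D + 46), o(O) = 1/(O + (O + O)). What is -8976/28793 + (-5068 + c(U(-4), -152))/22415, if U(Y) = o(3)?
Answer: -144054525923/267838964425 ≈ -0.53784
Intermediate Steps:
o(O) = 1/(3*O) (o(O) = 1/(O + 2*O) = 1/(3*O))
U(Y) = ⅑ (U(Y) = (⅓)/3 = (⅓)*(⅓) = ⅑)
c(D, J) = 1/(46 + D)
-8976/28793 + (-5068 + c(U(-4), -152))/22415 = -8976/28793 + (-5068 + 1/(46 + ⅑))/22415 = -8976*1/28793 + (-5068 + 1/(415/9))*(1/22415) = -8976/28793 + (-5068 + 9/415)*(1/22415) = -8976/28793 - 2103211/415*1/22415 = -8976/28793 - 2103211/9302225 = -144054525923/267838964425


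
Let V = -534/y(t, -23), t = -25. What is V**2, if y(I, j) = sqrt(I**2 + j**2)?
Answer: 142578/577 ≈ 247.10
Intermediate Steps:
V = -267*sqrt(1154)/577 (V = -534/sqrt((-25)**2 + (-23)**2) = -534/sqrt(625 + 529) = -534*sqrt(1154)/1154 = -267*sqrt(1154)/577 ≈ -15.719)
V**2 = (-267*sqrt(1154)/577)**2 = 142578/577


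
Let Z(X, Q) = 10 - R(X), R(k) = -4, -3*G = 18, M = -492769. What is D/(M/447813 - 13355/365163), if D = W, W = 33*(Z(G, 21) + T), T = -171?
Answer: 282407223422313/61973849654 ≈ 4556.9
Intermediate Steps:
G = -6 (G = -⅓*18 = -6)
Z(X, Q) = 14 (Z(X, Q) = 10 - 1*(-4) = 10 + 4 = 14)
W = -5181 (W = 33*(14 - 171) = 33*(-157) = -5181)
D = -5181
D/(M/447813 - 13355/365163) = -5181/(-492769/447813 - 13355/365163) = -5181/(-61973849654/54508246173) = -5181*(-54508246173/61973849654) = 282407223422313/61973849654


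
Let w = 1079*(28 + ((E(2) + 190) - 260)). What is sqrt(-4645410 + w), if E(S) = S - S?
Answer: 6*I*sqrt(130298) ≈ 2165.8*I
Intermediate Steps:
E(S) = 0
w = -45318 (w = 1079*(28 + ((0 + 190) - 260)) = 1079*(28 + (190 - 260)) = 1079*(28 - 70) = 1079*(-42) = -45318)
sqrt(-4645410 + w) = sqrt(-4645410 - 45318) = sqrt(-4690728) = 6*I*sqrt(130298)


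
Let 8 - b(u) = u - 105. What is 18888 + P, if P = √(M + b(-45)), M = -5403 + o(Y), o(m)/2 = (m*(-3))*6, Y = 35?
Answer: 18888 + I*√6505 ≈ 18888.0 + 80.654*I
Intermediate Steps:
o(m) = -36*m (o(m) = 2*((m*(-3))*6) = 2*(-3*m*6) = 2*(-18*m) = -36*m)
b(u) = 113 - u (b(u) = 8 - (u - 105) = 8 - (-105 + u) = 8 + (105 - u) = 113 - u)
M = -6663 (M = -5403 - 36*35 = -5403 - 1260 = -6663)
P = I*√6505 (P = √(-6663 + (113 - 1*(-45))) = √(-6663 + (113 + 45)) = √(-6663 + 158) = √(-6505) = I*√6505 ≈ 80.654*I)
18888 + P = 18888 + I*√6505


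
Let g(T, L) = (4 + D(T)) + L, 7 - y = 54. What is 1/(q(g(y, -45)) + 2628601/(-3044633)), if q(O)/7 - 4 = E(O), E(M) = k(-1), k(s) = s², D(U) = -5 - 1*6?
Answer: 3044633/103933554 ≈ 0.029294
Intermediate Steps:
D(U) = -11 (D(U) = -5 - 6 = -11)
y = -47 (y = 7 - 1*54 = 7 - 54 = -47)
g(T, L) = -7 + L (g(T, L) = (4 - 11) + L = -7 + L)
E(M) = 1 (E(M) = (-1)² = 1)
q(O) = 35 (q(O) = 28 + 7*1 = 28 + 7 = 35)
1/(q(g(y, -45)) + 2628601/(-3044633)) = 1/(35 + 2628601/(-3044633)) = 1/(35 + 2628601*(-1/3044633)) = 1/(35 - 2628601/3044633) = 1/(103933554/3044633) = 3044633/103933554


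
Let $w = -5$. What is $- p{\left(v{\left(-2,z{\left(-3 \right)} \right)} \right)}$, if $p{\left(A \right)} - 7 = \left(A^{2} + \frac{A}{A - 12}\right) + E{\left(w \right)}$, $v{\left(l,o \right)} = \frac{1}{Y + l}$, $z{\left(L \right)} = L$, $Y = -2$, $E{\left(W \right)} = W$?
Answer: $- \frac{1633}{784} \approx -2.0829$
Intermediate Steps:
$v{\left(l,o \right)} = \frac{1}{-2 + l}$
$p{\left(A \right)} = 2 + A^{2} + \frac{A}{-12 + A}$ ($p{\left(A \right)} = 7 - \left(5 - A^{2} - \frac{A}{A - 12}\right) = 7 - \left(5 - A^{2} - \frac{A}{-12 + A}\right) = 7 + \left(-5 + A^{2} + \frac{A}{-12 + A}\right) = 2 + A^{2} + \frac{A}{-12 + A}$)
$- p{\left(v{\left(-2,z{\left(-3 \right)} \right)} \right)} = - \frac{-24 + \left(\frac{1}{-2 - 2}\right)^{3} - 12 \left(\frac{1}{-2 - 2}\right)^{2} + \frac{3}{-2 - 2}}{-12 + \frac{1}{-2 - 2}} = - \frac{-24 + \left(\frac{1}{-4}\right)^{3} - 12 \left(\frac{1}{-4}\right)^{2} + \frac{3}{-4}}{-12 + \frac{1}{-4}} = - \frac{-24 + \left(- \frac{1}{4}\right)^{3} - 12 \left(- \frac{1}{4}\right)^{2} + 3 \left(- \frac{1}{4}\right)}{-12 - \frac{1}{4}} = - \frac{-24 - \frac{1}{64} - \frac{3}{4} - \frac{3}{4}}{- \frac{49}{4}} = - \frac{\left(-4\right) \left(-24 - \frac{1}{64} - \frac{3}{4} - \frac{3}{4}\right)}{49} = - \frac{\left(-4\right) \left(-1633\right)}{49 \cdot 64} = \left(-1\right) \frac{1633}{784} = - \frac{1633}{784}$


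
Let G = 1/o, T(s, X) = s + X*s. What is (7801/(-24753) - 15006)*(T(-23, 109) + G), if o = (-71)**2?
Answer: 1579129819739517/41593291 ≈ 3.7966e+7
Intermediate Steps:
o = 5041
G = 1/5041 ≈ 0.00019837
(7801/(-24753) - 15006)*(T(-23, 109) + G) = (7801/(-24753) - 15006)*(-23*(1 + 109) + 1/5041) = (7801*(-1/24753) - 15006)*(-23*110 + 1/5041) = (-7801/24753 - 15006)*(-2530 + 1/5041) = -371451319/24753*(-12753729/5041) = 1579129819739517/41593291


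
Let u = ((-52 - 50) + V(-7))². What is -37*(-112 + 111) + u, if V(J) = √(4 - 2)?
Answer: 10443 - 204*√2 ≈ 10155.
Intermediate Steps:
V(J) = √2
u = (-102 + √2)² (u = ((-52 - 50) + √2)² = (-102 + √2)² ≈ 10118.)
-37*(-112 + 111) + u = -37*(-112 + 111) + (102 - √2)² = -37*(-1) + (102 - √2)² = 37 + (102 - √2)²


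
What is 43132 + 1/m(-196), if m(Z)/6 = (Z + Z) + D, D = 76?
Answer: 81778271/1896 ≈ 43132.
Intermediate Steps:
m(Z) = 456 + 12*Z (m(Z) = 6*((Z + Z) + 76) = 6*(2*Z + 76) = 6*(76 + 2*Z) = 456 + 12*Z)
43132 + 1/m(-196) = 43132 + 1/(456 + 12*(-196)) = 43132 + 1/(456 - 2352) = 43132 + 1/(-1896) = 43132 - 1/1896 = 81778271/1896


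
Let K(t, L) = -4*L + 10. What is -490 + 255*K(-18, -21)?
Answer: 23480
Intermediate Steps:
K(t, L) = 10 - 4*L
-490 + 255*K(-18, -21) = -490 + 255*(10 - 4*(-21)) = -490 + 255*(10 + 84) = -490 + 255*94 = -490 + 23970 = 23480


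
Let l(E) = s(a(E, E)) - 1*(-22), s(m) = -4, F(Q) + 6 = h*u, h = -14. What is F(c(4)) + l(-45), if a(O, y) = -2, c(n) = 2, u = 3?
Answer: -30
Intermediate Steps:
F(Q) = -48 (F(Q) = -6 - 14*3 = -6 - 42 = -48)
l(E) = 18 (l(E) = -4 - 1*(-22) = -4 + 22 = 18)
F(c(4)) + l(-45) = -48 + 18 = -30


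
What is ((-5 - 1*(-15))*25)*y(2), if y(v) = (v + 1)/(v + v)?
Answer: 375/2 ≈ 187.50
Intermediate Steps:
y(v) = (1 + v)/(2*v) (y(v) = (1 + v)/((2*v)) = (1 + v)*(1/(2*v)) = (1 + v)/(2*v))
((-5 - 1*(-15))*25)*y(2) = ((-5 - 1*(-15))*25)*((½)*(1 + 2)/2) = ((-5 + 15)*25)*((½)*(½)*3) = (10*25)*(¾) = 250*(¾) = 375/2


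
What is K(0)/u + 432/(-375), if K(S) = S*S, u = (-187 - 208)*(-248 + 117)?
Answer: -144/125 ≈ -1.1520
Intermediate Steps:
u = 51745 (u = -395*(-131) = 51745)
K(S) = S²
K(0)/u + 432/(-375) = 0²/51745 + 432/(-375) = 0*(1/51745) + 432*(-1/375) = 0 - 144/125 = -144/125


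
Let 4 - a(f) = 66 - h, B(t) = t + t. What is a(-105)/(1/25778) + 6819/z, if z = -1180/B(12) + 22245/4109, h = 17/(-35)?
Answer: -12163670769564/7550795 ≈ -1.6109e+6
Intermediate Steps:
h = -17/35 (h = 17*(-1/35) = -17/35 ≈ -0.48571)
B(t) = 2*t
z = -1078685/24654 (z = -1180/(2*12) + 22245/4109 = -1180/24 + 22245*(1/4109) = -1180*1/24 + 22245/4109 = -295/6 + 22245/4109 = -1078685/24654 ≈ -43.753)
a(f) = -2187/35 (a(f) = 4 - (66 - 1*(-17/35)) = 4 - (66 + 17/35) = 4 - 1*2327/35 = 4 - 2327/35 = -2187/35)
a(-105)/(1/25778) + 6819/z = -2187/(35*(1/25778)) + 6819/(-1078685/24654) = -2187/(35*1/25778) + 6819*(-24654/1078685) = -2187/35*25778 - 168115626/1078685 = -56376486/35 - 168115626/1078685 = -12163670769564/7550795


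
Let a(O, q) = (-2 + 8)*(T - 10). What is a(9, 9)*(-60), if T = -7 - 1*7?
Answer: 8640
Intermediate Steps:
T = -14 (T = -7 - 7 = -14)
a(O, q) = -144 (a(O, q) = (-2 + 8)*(-14 - 10) = 6*(-24) = -144)
a(9, 9)*(-60) = -144*(-60) = 8640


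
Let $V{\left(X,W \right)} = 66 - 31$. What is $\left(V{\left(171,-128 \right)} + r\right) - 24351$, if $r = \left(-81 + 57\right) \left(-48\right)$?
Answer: $-23164$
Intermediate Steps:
$r = 1152$ ($r = \left(-24\right) \left(-48\right) = 1152$)
$V{\left(X,W \right)} = 35$ ($V{\left(X,W \right)} = 66 - 31 = 35$)
$\left(V{\left(171,-128 \right)} + r\right) - 24351 = \left(35 + 1152\right) - 24351 = 1187 - 24351 = -23164$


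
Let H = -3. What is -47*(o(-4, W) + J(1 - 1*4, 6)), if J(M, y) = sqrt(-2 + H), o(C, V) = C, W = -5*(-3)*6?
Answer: 188 - 47*I*sqrt(5) ≈ 188.0 - 105.1*I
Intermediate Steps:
W = 90 (W = 15*6 = 90)
J(M, y) = I*sqrt(5) (J(M, y) = sqrt(-2 - 3) = sqrt(-5) = I*sqrt(5))
-47*(o(-4, W) + J(1 - 1*4, 6)) = -47*(-4 + I*sqrt(5)) = 188 - 47*I*sqrt(5)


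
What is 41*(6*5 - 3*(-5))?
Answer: 1845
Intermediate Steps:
41*(6*5 - 3*(-5)) = 41*(30 + 15) = 41*45 = 1845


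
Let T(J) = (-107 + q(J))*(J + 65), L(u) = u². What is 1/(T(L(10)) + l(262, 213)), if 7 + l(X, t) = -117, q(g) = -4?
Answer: -1/18439 ≈ -5.4233e-5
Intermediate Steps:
l(X, t) = -124 (l(X, t) = -7 - 117 = -124)
T(J) = -7215 - 111*J (T(J) = (-107 - 4)*(J + 65) = -111*(65 + J) = -7215 - 111*J)
1/(T(L(10)) + l(262, 213)) = 1/((-7215 - 111*10²) - 124) = 1/((-7215 - 111*100) - 124) = 1/((-7215 - 11100) - 124) = 1/(-18315 - 124) = 1/(-18439) = -1/18439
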